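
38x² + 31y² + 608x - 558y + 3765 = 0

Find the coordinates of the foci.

(-8, 9 - √7) and (-8, 9 + √7)

Group the x- and y-terms: 38(x² + 16x) + 31(y² - 18y) = -3765
38(x + 8)² + 31(y - 9)² = -3765 + 2432 + 2511 = 1178
Dividing both sides by 1178: (x + 8)²/31 + (y - 9)²/38 = 1
Ellipse, center (-8, 9), major axis vertical; a² = 38, b² = 31.
c² = a² - b² = 38 - 31 = 7, so c = √7.
Foci lie on the vertical axis through the center: (h, k ± c).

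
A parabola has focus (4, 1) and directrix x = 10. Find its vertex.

The vertex is the midpoint between the focus and the directrix along the axis of symmetry.
Axis is horizontal (directrix is vertical). Vertex x-coordinate = (4 + 10)/2 = 7; y-coordinate = 1.

(7, 1)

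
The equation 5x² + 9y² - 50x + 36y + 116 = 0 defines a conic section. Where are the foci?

(3, -2) and (7, -2)

Group: 5(x² - 10x) + 9(y² + 4y) = -116
Complete the square in x and y: 5(x - 5)² + 9(y + 2)² = -116 + 125 + 36 = 45
Dividing both sides by 45: (x - 5)²/9 + (y + 2)²/5 = 1
Ellipse, center (5, -2), major axis horizontal; a² = 9, b² = 5.
c² = a² - b² = 9 - 5 = 4, so c = 2.
Foci lie on the horizontal axis through the center: (h ± c, k).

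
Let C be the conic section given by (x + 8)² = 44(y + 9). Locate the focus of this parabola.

Vertex (-8, -9); 4p = 44 so p = 11. Opens up.
Focus is p units from the vertex along the axis: (h, k + p).

(-8, 2)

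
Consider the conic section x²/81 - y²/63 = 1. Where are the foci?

(-12, 0) and (12, 0)

Center (0, 0). The positive term is the x-term, so the transverse axis is horizontal; a² = 81, b² = 63.
c² = a² + b² = 81 + 63 = 144, so c = 12.
Foci lie on the horizontal axis through the center: (h ± c, k).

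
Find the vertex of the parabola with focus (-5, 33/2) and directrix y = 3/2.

The vertex is the midpoint between the focus and the directrix along the axis of symmetry.
Axis is vertical (directrix is horizontal). Vertex y-coordinate = (33/2 + 3/2)/2 = 9; x-coordinate = -5.

(-5, 9)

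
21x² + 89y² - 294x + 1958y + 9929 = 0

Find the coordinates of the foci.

Group the x- and y-terms: 21(x² - 14x) + 89(y² + 22y) = -9929
Complete the square in x and y: 21(x - 7)² + 89(y + 11)² = -9929 + 1029 + 10769 = 1869
Divide through by 1869 to get (x - 7)²/89 + (y + 11)²/21 = 1.
Ellipse, center (7, -11), major axis horizontal; a² = 89, b² = 21.
c² = a² - b² = 89 - 21 = 68, so c = 2√17.
Foci lie on the horizontal axis through the center: (h ± c, k).

(7 - 2√17, -11) and (7 + 2√17, -11)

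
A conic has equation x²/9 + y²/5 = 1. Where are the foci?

(-2, 0) and (2, 0)

Center (0, 0). The larger denominator 9 sits under the x-term, so the major axis is horizontal; a² = 9, b² = 5.
c² = a² - b² = 9 - 5 = 4, so c = 2.
Foci lie on the horizontal axis through the center: (h ± c, k).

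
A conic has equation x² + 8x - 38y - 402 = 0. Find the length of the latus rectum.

38

Only x is squared. Complete the square in x: (x + 4)² = 38(y + 11).
Vertex (-4, -11); 4p = 38 so p = 19/2. Opens up.
Latus rectum length = |4p| = 38.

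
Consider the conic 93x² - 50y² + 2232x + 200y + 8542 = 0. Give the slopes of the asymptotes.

Rearranging, 93(x² + 24x) -50(y² - 4y) = -8542.
Completing the square gives 93(x + 12)² -50(y - 2)² = -8542 + 13392 - 200 = 4650.
Divide through by 4650 to get (x + 12)²/50 - (y - 2)²/93 = 1.
Hyperbola, center (-12, 2), transverse axis horizontal; a² = 50, b² = 93.
For a horizontal hyperbola the asymptotes have slope ±b/a.
Here that is ±√93/5√2 = ±√186/10.

√186/10 and -√186/10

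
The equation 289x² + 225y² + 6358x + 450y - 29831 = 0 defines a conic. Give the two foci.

Rearranging, 289(x² + 22x) + 225(y² + 2y) = 29831.
Completing the square gives 289(x + 11)² + 225(y + 1)² = 29831 + 34969 + 225 = 65025.
Dividing both sides by 65025: (x + 11)²/225 + (y + 1)²/289 = 1
Ellipse, center (-11, -1), major axis vertical; a² = 289, b² = 225.
c² = a² - b² = 289 - 225 = 64, so c = 8.
Foci lie on the vertical axis through the center: (h, k ± c).

(-11, -9) and (-11, 7)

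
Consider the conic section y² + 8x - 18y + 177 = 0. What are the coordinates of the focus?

(-14, 9)

Only y is squared. Complete the square in y: (y - 9)² = -8(x + 12).
Vertex (-12, 9); 4p = -8 so p = -2. Opens left.
Focus is p units from the vertex along the axis: (h + p, k).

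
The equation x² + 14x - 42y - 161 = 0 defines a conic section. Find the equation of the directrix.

Only x is squared. Complete the square in x: (x + 7)² = 42(y + 5).
Vertex (-7, -5); 4p = 42 so p = 21/2. Opens up.
Directrix is the horizontal line y = k − p = -5 − (21/2) = -31/2.

y = -31/2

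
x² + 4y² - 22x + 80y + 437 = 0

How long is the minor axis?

Rearranging, (x² - 22x) + 4(y² + 20y) = -437.
(x - 11)² + 4(y + 10)² = -437 + 121 + 400 = 84
Divide by 84: (x - 11)²/84 + (y + 10)²/21 = 1
Ellipse, center (11, -10), major axis horizontal; a² = 84, b² = 21.
b² = 21 so b = √21; the minor axis has length 2b = 2√21.

2√21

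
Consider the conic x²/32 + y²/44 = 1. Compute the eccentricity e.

Center (0, 0). The larger denominator 44 sits under the y-term, so the major axis is vertical; a² = 44, b² = 32.
c² = a² - b² = 12, so c = 2√3.
e = c/a = 2√3/2√11 = √33/11.

e = √33/11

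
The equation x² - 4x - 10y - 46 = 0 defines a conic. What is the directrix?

y = -15/2

Only x is squared. Complete the square in x: (x - 2)² = 10(y + 5).
Vertex (2, -5); 4p = 10 so p = 5/2. Opens up.
Directrix is the horizontal line y = k − p = -5 − (5/2) = -15/2.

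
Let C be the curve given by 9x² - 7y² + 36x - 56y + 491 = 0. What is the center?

Collect terms: 9(x² + 4x) -7(y² + 8y) = -491
Complete the square: 9(x + 2)² -7(y + 4)² = -491 + 36 - 112 = -567
Divide through by -567 to get (y + 4)²/81 - (x + 2)²/63 = 1.
Hyperbola with center (-2, -4).

(-2, -4)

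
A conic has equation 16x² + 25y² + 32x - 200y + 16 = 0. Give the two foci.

(-4, 4) and (2, 4)

Collect terms: 16(x² + 2x) + 25(y² - 8y) = -16
Complete the square: 16(x + 1)² + 25(y - 4)² = -16 + 16 + 400 = 400
Divide by 400: (x + 1)²/25 + (y - 4)²/16 = 1
Ellipse, center (-1, 4), major axis horizontal; a² = 25, b² = 16.
c² = a² - b² = 25 - 16 = 9, so c = 3.
Foci lie on the horizontal axis through the center: (h ± c, k).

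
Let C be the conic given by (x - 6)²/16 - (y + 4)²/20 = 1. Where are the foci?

Center (6, -4). The positive term is the x-term, so the transverse axis is horizontal; a² = 16, b² = 20.
c² = a² + b² = 16 + 20 = 36, so c = 6.
Foci lie on the horizontal axis through the center: (h ± c, k).

(0, -4) and (12, -4)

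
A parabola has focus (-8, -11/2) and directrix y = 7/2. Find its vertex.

(-8, -1)

The vertex is the midpoint between the focus and the directrix along the axis of symmetry.
Axis is vertical (directrix is horizontal). Vertex y-coordinate = (-11/2 + 7/2)/2 = -1; x-coordinate = -8.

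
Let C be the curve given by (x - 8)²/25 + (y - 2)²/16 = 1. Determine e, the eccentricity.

Center (8, 2). The larger denominator 25 sits under the x-term, so the major axis is horizontal; a² = 25, b² = 16.
c² = a² - b² = 9, so c = 3.
e = c/a = 3/5.

e = 3/5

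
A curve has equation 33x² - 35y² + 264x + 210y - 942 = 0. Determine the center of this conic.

(-4, 3)

33(x² + 8x) -35(y² - 6y) = 942
Complete the square: 33(x + 4)² -35(y - 3)² = 942 + 528 - 315 = 1155
Divide through by 1155 to get (x + 4)²/35 - (y - 3)²/33 = 1.
Hyperbola with center (-4, 3).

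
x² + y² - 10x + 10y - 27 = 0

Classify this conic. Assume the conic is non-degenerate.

No xy term. Coefficients of x² and y² are A = 1, C = 1.
A = C (same sign) ⇒ circle.

circle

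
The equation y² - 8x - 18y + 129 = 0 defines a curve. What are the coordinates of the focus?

(8, 9)

Only y is squared. Complete the square in y: (y - 9)² = 8(x - 6).
Vertex (6, 9); 4p = 8 so p = 2. Opens right.
Focus is p units from the vertex along the axis: (h + p, k).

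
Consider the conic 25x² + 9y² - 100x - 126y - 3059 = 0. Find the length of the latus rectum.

Group the x- and y-terms: 25(x² - 4x) + 9(y² - 14y) = 3059
25(x - 2)² + 9(y - 7)² = 3059 + 100 + 441 = 3600
Dividing both sides by 3600: (x - 2)²/144 + (y - 7)²/400 = 1
Ellipse, center (2, 7), major axis vertical; a² = 400, b² = 144.
Latus rectum length = 2b²/a = 2·144/20 = 72/5.

72/5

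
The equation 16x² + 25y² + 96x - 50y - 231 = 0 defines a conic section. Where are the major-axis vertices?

Collect terms: 16(x² + 6x) + 25(y² - 2y) = 231
Complete the square: 16(x + 3)² + 25(y - 1)² = 231 + 144 + 25 = 400
Divide by 400: (x + 3)²/25 + (y - 1)²/16 = 1
Ellipse, center (-3, 1), major axis horizontal; a² = 25, b² = 16.
a = 5. Vertices at (h ± a, k).

(-8, 1) and (2, 1)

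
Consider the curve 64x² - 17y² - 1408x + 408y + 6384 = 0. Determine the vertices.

Group: 64(x² - 22x) -17(y² - 24y) = -6384
Complete the square in x and y: 64(x - 11)² -17(y - 12)² = -6384 + 7744 - 2448 = -1088
Dividing both sides by -1088: (y - 12)²/64 - (x - 11)²/17 = 1
Hyperbola, center (11, 12), transverse axis vertical; a² = 64, b² = 17.
a = 8. Vertices at (h, k ± a).

(11, 4) and (11, 20)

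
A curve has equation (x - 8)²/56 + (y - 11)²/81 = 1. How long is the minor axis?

4√14

Center (8, 11). The larger denominator 81 sits under the y-term, so the major axis is vertical; a² = 81, b² = 56.
b² = 56 so b = 2√14; the minor axis has length 2b = 4√14.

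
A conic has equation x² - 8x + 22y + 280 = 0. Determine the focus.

(4, -35/2)

Only x is squared. Complete the square in x: (x - 4)² = -22(y + 12).
Vertex (4, -12); 4p = -22 so p = -11/2. Opens down.
Focus is p units from the vertex along the axis: (h, k + p).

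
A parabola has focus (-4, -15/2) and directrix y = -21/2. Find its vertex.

(-4, -9)

The vertex is the midpoint between the focus and the directrix along the axis of symmetry.
Axis is vertical (directrix is horizontal). Vertex y-coordinate = (-15/2 + (-21/2))/2 = -9; x-coordinate = -4.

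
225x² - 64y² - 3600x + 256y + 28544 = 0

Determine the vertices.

(8, -13) and (8, 17)

Collect terms: 225(x² - 16x) -64(y² - 4y) = -28544
Completing the square gives 225(x - 8)² -64(y - 2)² = -28544 + 14400 - 256 = -14400.
Divide through by -14400 to get (y - 2)²/225 - (x - 8)²/64 = 1.
Hyperbola, center (8, 2), transverse axis vertical; a² = 225, b² = 64.
a = 15. Vertices at (h, k ± a).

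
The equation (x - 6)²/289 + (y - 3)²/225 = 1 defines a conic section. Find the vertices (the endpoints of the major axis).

Center (6, 3). The larger denominator 289 sits under the x-term, so the major axis is horizontal; a² = 289, b² = 225.
a = 17. Vertices at (h ± a, k).

(-11, 3) and (23, 3)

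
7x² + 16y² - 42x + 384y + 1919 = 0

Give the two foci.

7(x² - 6x) + 16(y² + 24y) = -1919
7(x - 3)² + 16(y + 12)² = -1919 + 63 + 2304 = 448
Divide by 448: (x - 3)²/64 + (y + 12)²/28 = 1
Ellipse, center (3, -12), major axis horizontal; a² = 64, b² = 28.
c² = a² - b² = 64 - 28 = 36, so c = 6.
Foci lie on the horizontal axis through the center: (h ± c, k).

(-3, -12) and (9, -12)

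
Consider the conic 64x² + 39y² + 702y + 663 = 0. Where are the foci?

(0, -14) and (0, -4)

Group: 64x² + 39(y² + 18y) = -663
Complete the square in x and y: 64x² + 39(y + 9)² = -663 + 0 + 3159 = 2496
Divide through by 2496 to get x²/39 + (y + 9)²/64 = 1.
Ellipse, center (0, -9), major axis vertical; a² = 64, b² = 39.
c² = a² - b² = 64 - 39 = 25, so c = 5.
Foci lie on the vertical axis through the center: (h, k ± c).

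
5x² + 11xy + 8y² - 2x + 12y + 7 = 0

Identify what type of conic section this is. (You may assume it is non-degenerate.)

ellipse

A = 5, B = 11, C = 8.
Discriminant B² − 4AC = 11² − 4·5·8 = -39.
B² − 4AC < 0 ⇒ ellipse.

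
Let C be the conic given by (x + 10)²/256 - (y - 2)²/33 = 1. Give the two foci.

Center (-10, 2). The positive term is the x-term, so the transverse axis is horizontal; a² = 256, b² = 33.
c² = a² + b² = 256 + 33 = 289, so c = 17.
Foci lie on the horizontal axis through the center: (h ± c, k).

(-27, 2) and (7, 2)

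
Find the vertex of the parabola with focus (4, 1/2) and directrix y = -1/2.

The vertex is the midpoint between the focus and the directrix along the axis of symmetry.
Axis is vertical (directrix is horizontal). Vertex y-coordinate = (1/2 + (-1/2))/2 = 0; x-coordinate = 4.

(4, 0)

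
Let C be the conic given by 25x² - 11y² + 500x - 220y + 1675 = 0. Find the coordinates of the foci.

(-10, -16) and (-10, -4)

Collect terms: 25(x² + 20x) -11(y² + 20y) = -1675
Complete the square in x and y: 25(x + 10)² -11(y + 10)² = -1675 + 2500 - 1100 = -275
Divide by -275: (y + 10)²/25 - (x + 10)²/11 = 1
Hyperbola, center (-10, -10), transverse axis vertical; a² = 25, b² = 11.
c² = a² + b² = 25 + 11 = 36, so c = 6.
Foci lie on the vertical axis through the center: (h, k ± c).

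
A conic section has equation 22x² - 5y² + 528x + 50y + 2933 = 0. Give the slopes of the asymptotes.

Collect terms: 22(x² + 24x) -5(y² - 10y) = -2933
22(x + 12)² -5(y - 5)² = -2933 + 3168 - 125 = 110
Divide by 110: (x + 12)²/5 - (y - 5)²/22 = 1
Hyperbola, center (-12, 5), transverse axis horizontal; a² = 5, b² = 22.
For a horizontal hyperbola the asymptotes have slope ±b/a.
Here that is ±√22/√5 = ±√110/5.

√110/5 and -√110/5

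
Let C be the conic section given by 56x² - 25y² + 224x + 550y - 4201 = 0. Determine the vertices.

(-7, 11) and (3, 11)

Rearranging, 56(x² + 4x) -25(y² - 22y) = 4201.
56(x + 2)² -25(y - 11)² = 4201 + 224 - 3025 = 1400
Divide through by 1400 to get (x + 2)²/25 - (y - 11)²/56 = 1.
Hyperbola, center (-2, 11), transverse axis horizontal; a² = 25, b² = 56.
a = 5. Vertices at (h ± a, k).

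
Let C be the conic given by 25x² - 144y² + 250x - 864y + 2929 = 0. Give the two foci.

Rearranging, 25(x² + 10x) -144(y² + 6y) = -2929.
Complete the square in x and y: 25(x + 5)² -144(y + 3)² = -2929 + 625 - 1296 = -3600
Divide through by -3600 to get (y + 3)²/25 - (x + 5)²/144 = 1.
Hyperbola, center (-5, -3), transverse axis vertical; a² = 25, b² = 144.
c² = a² + b² = 25 + 144 = 169, so c = 13.
Foci lie on the vertical axis through the center: (h, k ± c).

(-5, -16) and (-5, 10)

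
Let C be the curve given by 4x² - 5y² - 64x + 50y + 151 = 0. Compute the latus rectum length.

5

Rearranging, 4(x² - 16x) -5(y² - 10y) = -151.
Completing the square gives 4(x - 8)² -5(y - 5)² = -151 + 256 - 125 = -20.
Divide through by -20 to get (y - 5)²/4 - (x - 8)²/5 = 1.
Hyperbola, center (8, 5), transverse axis vertical; a² = 4, b² = 5.
Latus rectum length = 2b²/a = 2·5/2 = 5.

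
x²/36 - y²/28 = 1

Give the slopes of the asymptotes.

Center (0, 0). The positive term is the x-term, so the transverse axis is horizontal; a² = 36, b² = 28.
For a horizontal hyperbola the asymptotes have slope ±b/a.
Here that is ±2√7/6 = ±√7/3.

√7/3 and -√7/3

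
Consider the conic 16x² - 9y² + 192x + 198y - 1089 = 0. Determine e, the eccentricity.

Rearranging, 16(x² + 12x) -9(y² - 22y) = 1089.
16(x + 6)² -9(y - 11)² = 1089 + 576 - 1089 = 576
Divide through by 576 to get (x + 6)²/36 - (y - 11)²/64 = 1.
Hyperbola, center (-6, 11), transverse axis horizontal; a² = 36, b² = 64.
c² = a² + b² = 100, so c = 10.
e = c/a = 10/6 = 5/3.

e = 5/3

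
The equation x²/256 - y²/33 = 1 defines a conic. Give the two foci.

(-17, 0) and (17, 0)

Center (0, 0). The positive term is the x-term, so the transverse axis is horizontal; a² = 256, b² = 33.
c² = a² + b² = 256 + 33 = 289, so c = 17.
Foci lie on the horizontal axis through the center: (h ± c, k).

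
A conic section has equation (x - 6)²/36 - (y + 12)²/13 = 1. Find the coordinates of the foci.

Center (6, -12). The positive term is the x-term, so the transverse axis is horizontal; a² = 36, b² = 13.
c² = a² + b² = 36 + 13 = 49, so c = 7.
Foci lie on the horizontal axis through the center: (h ± c, k).

(-1, -12) and (13, -12)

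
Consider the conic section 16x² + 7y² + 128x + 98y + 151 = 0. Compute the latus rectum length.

7

Group the x- and y-terms: 16(x² + 8x) + 7(y² + 14y) = -151
Completing the square gives 16(x + 4)² + 7(y + 7)² = -151 + 256 + 343 = 448.
Divide by 448: (x + 4)²/28 + (y + 7)²/64 = 1
Ellipse, center (-4, -7), major axis vertical; a² = 64, b² = 28.
Latus rectum length = 2b²/a = 2·28/8 = 7.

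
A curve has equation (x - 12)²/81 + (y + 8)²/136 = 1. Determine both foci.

(12, -8 - √55) and (12, -8 + √55)

Center (12, -8). The larger denominator 136 sits under the y-term, so the major axis is vertical; a² = 136, b² = 81.
c² = a² - b² = 136 - 81 = 55, so c = √55.
Foci lie on the vertical axis through the center: (h, k ± c).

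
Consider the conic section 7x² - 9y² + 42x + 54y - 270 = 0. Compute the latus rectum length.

Rearranging, 7(x² + 6x) -9(y² - 6y) = 270.
Completing the square gives 7(x + 3)² -9(y - 3)² = 270 + 63 - 81 = 252.
Dividing both sides by 252: (x + 3)²/36 - (y - 3)²/28 = 1
Hyperbola, center (-3, 3), transverse axis horizontal; a² = 36, b² = 28.
Latus rectum length = 2b²/a = 2·28/6 = 28/3.

28/3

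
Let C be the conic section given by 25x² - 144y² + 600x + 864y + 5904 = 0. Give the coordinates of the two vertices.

(-12, -2) and (-12, 8)

Collect terms: 25(x² + 24x) -144(y² - 6y) = -5904
25(x + 12)² -144(y - 3)² = -5904 + 3600 - 1296 = -3600
Dividing both sides by -3600: (y - 3)²/25 - (x + 12)²/144 = 1
Hyperbola, center (-12, 3), transverse axis vertical; a² = 25, b² = 144.
a = 5. Vertices at (h, k ± a).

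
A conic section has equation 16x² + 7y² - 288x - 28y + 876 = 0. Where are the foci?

(9, -4) and (9, 8)

Group the x- and y-terms: 16(x² - 18x) + 7(y² - 4y) = -876
Completing the square gives 16(x - 9)² + 7(y - 2)² = -876 + 1296 + 28 = 448.
Dividing both sides by 448: (x - 9)²/28 + (y - 2)²/64 = 1
Ellipse, center (9, 2), major axis vertical; a² = 64, b² = 28.
c² = a² - b² = 64 - 28 = 36, so c = 6.
Foci lie on the vertical axis through the center: (h, k ± c).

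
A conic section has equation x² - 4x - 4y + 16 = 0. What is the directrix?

y = 2

Only x is squared. Complete the square in x: (x - 2)² = 4(y - 3).
Vertex (2, 3); 4p = 4 so p = 1. Opens up.
Directrix is the horizontal line y = k − p = 3 − (1) = 2.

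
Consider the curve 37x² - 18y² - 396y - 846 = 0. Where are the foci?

(0, -11 - √110) and (0, -11 + √110)

Rearranging, 37x² -18(y² + 22y) = 846.
Completing the square gives 37x² -18(y + 11)² = 846 + 0 - 2178 = -1332.
Dividing both sides by -1332: (y + 11)²/74 - x²/36 = 1
Hyperbola, center (0, -11), transverse axis vertical; a² = 74, b² = 36.
c² = a² + b² = 74 + 36 = 110, so c = √110.
Foci lie on the vertical axis through the center: (h, k ± c).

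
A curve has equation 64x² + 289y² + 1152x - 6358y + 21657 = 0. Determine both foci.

(-24, 11) and (6, 11)

Group the x- and y-terms: 64(x² + 18x) + 289(y² - 22y) = -21657
64(x + 9)² + 289(y - 11)² = -21657 + 5184 + 34969 = 18496
Divide by 18496: (x + 9)²/289 + (y - 11)²/64 = 1
Ellipse, center (-9, 11), major axis horizontal; a² = 289, b² = 64.
c² = a² - b² = 289 - 64 = 225, so c = 15.
Foci lie on the horizontal axis through the center: (h ± c, k).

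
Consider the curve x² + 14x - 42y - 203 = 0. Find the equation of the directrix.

y = -33/2

Only x is squared. Complete the square in x: (x + 7)² = 42(y + 6).
Vertex (-7, -6); 4p = 42 so p = 21/2. Opens up.
Directrix is the horizontal line y = k − p = -6 − (21/2) = -33/2.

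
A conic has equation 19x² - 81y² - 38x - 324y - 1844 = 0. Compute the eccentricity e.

Rearranging, 19(x² - 2x) -81(y² + 4y) = 1844.
Complete the square: 19(x - 1)² -81(y + 2)² = 1844 + 19 - 324 = 1539
Divide by 1539: (x - 1)²/81 - (y + 2)²/19 = 1
Hyperbola, center (1, -2), transverse axis horizontal; a² = 81, b² = 19.
c² = a² + b² = 100, so c = 10.
e = c/a = 10/9.

e = 10/9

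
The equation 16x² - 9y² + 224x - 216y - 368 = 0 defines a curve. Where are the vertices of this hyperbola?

16(x² + 14x) -9(y² + 24y) = 368
Complete the square: 16(x + 7)² -9(y + 12)² = 368 + 784 - 1296 = -144
Divide by -144: (y + 12)²/16 - (x + 7)²/9 = 1
Hyperbola, center (-7, -12), transverse axis vertical; a² = 16, b² = 9.
a = 4. Vertices at (h, k ± a).

(-7, -16) and (-7, -8)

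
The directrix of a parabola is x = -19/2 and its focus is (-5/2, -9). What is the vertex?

(-6, -9)

The vertex is the midpoint between the focus and the directrix along the axis of symmetry.
Axis is horizontal (directrix is vertical). Vertex x-coordinate = (-5/2 + (-19/2))/2 = -6; y-coordinate = -9.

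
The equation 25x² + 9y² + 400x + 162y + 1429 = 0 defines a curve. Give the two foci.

(-8, -17) and (-8, -1)

Collect terms: 25(x² + 16x) + 9(y² + 18y) = -1429
Complete the square in x and y: 25(x + 8)² + 9(y + 9)² = -1429 + 1600 + 729 = 900
Divide by 900: (x + 8)²/36 + (y + 9)²/100 = 1
Ellipse, center (-8, -9), major axis vertical; a² = 100, b² = 36.
c² = a² - b² = 100 - 36 = 64, so c = 8.
Foci lie on the vertical axis through the center: (h, k ± c).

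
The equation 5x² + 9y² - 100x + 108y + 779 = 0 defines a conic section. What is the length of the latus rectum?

10/3

Collect terms: 5(x² - 20x) + 9(y² + 12y) = -779
Complete the square: 5(x - 10)² + 9(y + 6)² = -779 + 500 + 324 = 45
Divide by 45: (x - 10)²/9 + (y + 6)²/5 = 1
Ellipse, center (10, -6), major axis horizontal; a² = 9, b² = 5.
Latus rectum length = 2b²/a = 2·5/3 = 10/3.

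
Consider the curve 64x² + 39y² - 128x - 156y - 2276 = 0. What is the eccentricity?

64(x² - 2x) + 39(y² - 4y) = 2276
64(x - 1)² + 39(y - 2)² = 2276 + 64 + 156 = 2496
Divide by 2496: (x - 1)²/39 + (y - 2)²/64 = 1
Ellipse, center (1, 2), major axis vertical; a² = 64, b² = 39.
c² = a² - b² = 25, so c = 5.
e = c/a = 5/8.

e = 5/8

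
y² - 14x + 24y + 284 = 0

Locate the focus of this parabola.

Only y is squared. Complete the square in y: (y + 12)² = 14(x - 10).
Vertex (10, -12); 4p = 14 so p = 7/2. Opens right.
Focus is p units from the vertex along the axis: (h + p, k).

(27/2, -12)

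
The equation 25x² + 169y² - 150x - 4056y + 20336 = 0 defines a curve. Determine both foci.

(-9, 12) and (15, 12)

Group: 25(x² - 6x) + 169(y² - 24y) = -20336
25(x - 3)² + 169(y - 12)² = -20336 + 225 + 24336 = 4225
Divide by 4225: (x - 3)²/169 + (y - 12)²/25 = 1
Ellipse, center (3, 12), major axis horizontal; a² = 169, b² = 25.
c² = a² - b² = 169 - 25 = 144, so c = 12.
Foci lie on the horizontal axis through the center: (h ± c, k).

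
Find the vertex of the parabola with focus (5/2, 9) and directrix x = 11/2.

(4, 9)

The vertex is the midpoint between the focus and the directrix along the axis of symmetry.
Axis is horizontal (directrix is vertical). Vertex x-coordinate = (5/2 + 11/2)/2 = 4; y-coordinate = 9.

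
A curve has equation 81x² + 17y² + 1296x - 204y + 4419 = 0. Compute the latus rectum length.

34/9

Rearranging, 81(x² + 16x) + 17(y² - 12y) = -4419.
81(x + 8)² + 17(y - 6)² = -4419 + 5184 + 612 = 1377
Divide by 1377: (x + 8)²/17 + (y - 6)²/81 = 1
Ellipse, center (-8, 6), major axis vertical; a² = 81, b² = 17.
Latus rectum length = 2b²/a = 2·17/9 = 34/9.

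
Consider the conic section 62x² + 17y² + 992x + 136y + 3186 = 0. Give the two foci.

(-8, -4 - 3√5) and (-8, -4 + 3√5)

Rearranging, 62(x² + 16x) + 17(y² + 8y) = -3186.
Complete the square: 62(x + 8)² + 17(y + 4)² = -3186 + 3968 + 272 = 1054
Dividing both sides by 1054: (x + 8)²/17 + (y + 4)²/62 = 1
Ellipse, center (-8, -4), major axis vertical; a² = 62, b² = 17.
c² = a² - b² = 62 - 17 = 45, so c = 3√5.
Foci lie on the vertical axis through the center: (h, k ± c).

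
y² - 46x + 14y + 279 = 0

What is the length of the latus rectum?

46

Only y is squared. Complete the square in y: (y + 7)² = 46(x - 5).
Vertex (5, -7); 4p = 46 so p = 23/2. Opens right.
Latus rectum length = |4p| = 46.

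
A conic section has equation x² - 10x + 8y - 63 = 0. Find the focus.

(5, 9)

Only x is squared. Complete the square in x: (x - 5)² = -8(y - 11).
Vertex (5, 11); 4p = -8 so p = -2. Opens down.
Focus is p units from the vertex along the axis: (h, k + p).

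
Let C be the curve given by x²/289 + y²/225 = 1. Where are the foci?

(-8, 0) and (8, 0)

Center (0, 0). The larger denominator 289 sits under the x-term, so the major axis is horizontal; a² = 289, b² = 225.
c² = a² - b² = 289 - 225 = 64, so c = 8.
Foci lie on the horizontal axis through the center: (h ± c, k).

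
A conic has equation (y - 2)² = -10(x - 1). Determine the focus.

Vertex (1, 2); 4p = -10 so p = -5/2. Opens left.
Focus is p units from the vertex along the axis: (h + p, k).

(-3/2, 2)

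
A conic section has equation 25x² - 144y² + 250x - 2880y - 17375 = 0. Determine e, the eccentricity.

e = 13/12

Group: 25(x² + 10x) -144(y² + 20y) = 17375
25(x + 5)² -144(y + 10)² = 17375 + 625 - 14400 = 3600
Divide through by 3600 to get (x + 5)²/144 - (y + 10)²/25 = 1.
Hyperbola, center (-5, -10), transverse axis horizontal; a² = 144, b² = 25.
c² = a² + b² = 169, so c = 13.
e = c/a = 13/12.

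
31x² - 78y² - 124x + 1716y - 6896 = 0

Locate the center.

Collect terms: 31(x² - 4x) -78(y² - 22y) = 6896
Complete the square: 31(x - 2)² -78(y - 11)² = 6896 + 124 - 9438 = -2418
Divide through by -2418 to get (y - 11)²/31 - (x - 2)²/78 = 1.
Hyperbola with center (2, 11).

(2, 11)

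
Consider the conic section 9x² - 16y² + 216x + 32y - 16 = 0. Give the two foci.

Collect terms: 9(x² + 24x) -16(y² - 2y) = 16
Complete the square in x and y: 9(x + 12)² -16(y - 1)² = 16 + 1296 - 16 = 1296
Divide by 1296: (x + 12)²/144 - (y - 1)²/81 = 1
Hyperbola, center (-12, 1), transverse axis horizontal; a² = 144, b² = 81.
c² = a² + b² = 144 + 81 = 225, so c = 15.
Foci lie on the horizontal axis through the center: (h ± c, k).

(-27, 1) and (3, 1)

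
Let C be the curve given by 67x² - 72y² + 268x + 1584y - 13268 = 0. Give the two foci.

Group: 67(x² + 4x) -72(y² - 22y) = 13268
Complete the square in x and y: 67(x + 2)² -72(y - 11)² = 13268 + 268 - 8712 = 4824
Dividing both sides by 4824: (x + 2)²/72 - (y - 11)²/67 = 1
Hyperbola, center (-2, 11), transverse axis horizontal; a² = 72, b² = 67.
c² = a² + b² = 72 + 67 = 139, so c = √139.
Foci lie on the horizontal axis through the center: (h ± c, k).

(-2 - √139, 11) and (-2 + √139, 11)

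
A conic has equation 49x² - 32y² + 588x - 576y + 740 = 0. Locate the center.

49(x² + 12x) -32(y² + 18y) = -740
Complete the square in x and y: 49(x + 6)² -32(y + 9)² = -740 + 1764 - 2592 = -1568
Divide by -1568: (y + 9)²/49 - (x + 6)²/32 = 1
Hyperbola with center (-6, -9).

(-6, -9)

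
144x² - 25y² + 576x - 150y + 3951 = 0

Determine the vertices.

(-2, -15) and (-2, 9)

144(x² + 4x) -25(y² + 6y) = -3951
Complete the square: 144(x + 2)² -25(y + 3)² = -3951 + 576 - 225 = -3600
Dividing both sides by -3600: (y + 3)²/144 - (x + 2)²/25 = 1
Hyperbola, center (-2, -3), transverse axis vertical; a² = 144, b² = 25.
a = 12. Vertices at (h, k ± a).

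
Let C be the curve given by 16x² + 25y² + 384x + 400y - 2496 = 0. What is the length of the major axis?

Group the x- and y-terms: 16(x² + 24x) + 25(y² + 16y) = 2496
Complete the square in x and y: 16(x + 12)² + 25(y + 8)² = 2496 + 2304 + 1600 = 6400
Dividing both sides by 6400: (x + 12)²/400 + (y + 8)²/256 = 1
Ellipse, center (-12, -8), major axis horizontal; a² = 400, b² = 256.
a² = 400 so a = 20; the major axis has length 2a = 40.

40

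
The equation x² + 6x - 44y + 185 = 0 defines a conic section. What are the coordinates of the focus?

(-3, 15)

Only x is squared. Complete the square in x: (x + 3)² = 44(y - 4).
Vertex (-3, 4); 4p = 44 so p = 11. Opens up.
Focus is p units from the vertex along the axis: (h, k + p).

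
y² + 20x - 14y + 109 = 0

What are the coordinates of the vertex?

Only y is squared. Complete the square in y: (y - 7)² = -20(x + 3).
Vertex (-3, 7); 4p = -20 so p = -5. Opens left.

(-3, 7)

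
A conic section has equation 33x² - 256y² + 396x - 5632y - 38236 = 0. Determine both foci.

(-23, -11) and (11, -11)

33(x² + 12x) -256(y² + 22y) = 38236
Complete the square: 33(x + 6)² -256(y + 11)² = 38236 + 1188 - 30976 = 8448
Dividing both sides by 8448: (x + 6)²/256 - (y + 11)²/33 = 1
Hyperbola, center (-6, -11), transverse axis horizontal; a² = 256, b² = 33.
c² = a² + b² = 256 + 33 = 289, so c = 17.
Foci lie on the horizontal axis through the center: (h ± c, k).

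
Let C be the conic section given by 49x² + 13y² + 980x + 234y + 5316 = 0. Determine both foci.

(-10, -15) and (-10, -3)

Group: 49(x² + 20x) + 13(y² + 18y) = -5316
Complete the square in x and y: 49(x + 10)² + 13(y + 9)² = -5316 + 4900 + 1053 = 637
Dividing both sides by 637: (x + 10)²/13 + (y + 9)²/49 = 1
Ellipse, center (-10, -9), major axis vertical; a² = 49, b² = 13.
c² = a² - b² = 49 - 13 = 36, so c = 6.
Foci lie on the vertical axis through the center: (h, k ± c).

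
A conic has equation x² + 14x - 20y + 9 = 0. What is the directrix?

y = -7

Only x is squared. Complete the square in x: (x + 7)² = 20(y + 2).
Vertex (-7, -2); 4p = 20 so p = 5. Opens up.
Directrix is the horizontal line y = k − p = -2 − (5) = -7.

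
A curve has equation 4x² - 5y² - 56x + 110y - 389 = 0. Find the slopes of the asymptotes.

Group: 4(x² - 14x) -5(y² - 22y) = 389
4(x - 7)² -5(y - 11)² = 389 + 196 - 605 = -20
Divide by -20: (y - 11)²/4 - (x - 7)²/5 = 1
Hyperbola, center (7, 11), transverse axis vertical; a² = 4, b² = 5.
For a vertical hyperbola the asymptotes have slope ±a/b.
Here that is ±2/√5 = ±2√5/5.

2√5/5 and -2√5/5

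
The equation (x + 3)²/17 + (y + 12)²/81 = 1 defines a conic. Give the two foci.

(-3, -20) and (-3, -4)

Center (-3, -12). The larger denominator 81 sits under the y-term, so the major axis is vertical; a² = 81, b² = 17.
c² = a² - b² = 81 - 17 = 64, so c = 8.
Foci lie on the vertical axis through the center: (h, k ± c).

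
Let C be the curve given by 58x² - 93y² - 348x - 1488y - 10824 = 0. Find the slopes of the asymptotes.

58(x² - 6x) -93(y² + 16y) = 10824
Completing the square gives 58(x - 3)² -93(y + 8)² = 10824 + 522 - 5952 = 5394.
Dividing both sides by 5394: (x - 3)²/93 - (y + 8)²/58 = 1
Hyperbola, center (3, -8), transverse axis horizontal; a² = 93, b² = 58.
For a horizontal hyperbola the asymptotes have slope ±b/a.
Here that is ±√58/√93 = ±√5394/93.

√5394/93 and -√5394/93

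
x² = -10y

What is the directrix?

y = 5/2

Vertex (0, 0); 4p = -10 so p = -5/2. Opens down.
Directrix is the horizontal line y = k − p = 0 − (-5/2) = 5/2.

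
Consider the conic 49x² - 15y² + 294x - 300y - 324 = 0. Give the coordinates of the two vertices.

(-3, -17) and (-3, -3)

49(x² + 6x) -15(y² + 20y) = 324
Complete the square: 49(x + 3)² -15(y + 10)² = 324 + 441 - 1500 = -735
Dividing both sides by -735: (y + 10)²/49 - (x + 3)²/15 = 1
Hyperbola, center (-3, -10), transverse axis vertical; a² = 49, b² = 15.
a = 7. Vertices at (h, k ± a).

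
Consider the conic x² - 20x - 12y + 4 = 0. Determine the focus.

Only x is squared. Complete the square in x: (x - 10)² = 12(y + 8).
Vertex (10, -8); 4p = 12 so p = 3. Opens up.
Focus is p units from the vertex along the axis: (h, k + p).

(10, -5)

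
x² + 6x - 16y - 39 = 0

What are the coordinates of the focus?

Only x is squared. Complete the square in x: (x + 3)² = 16(y + 3).
Vertex (-3, -3); 4p = 16 so p = 4. Opens up.
Focus is p units from the vertex along the axis: (h, k + p).

(-3, 1)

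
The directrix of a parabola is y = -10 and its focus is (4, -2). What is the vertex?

The vertex is the midpoint between the focus and the directrix along the axis of symmetry.
Axis is vertical (directrix is horizontal). Vertex y-coordinate = (-2 + (-10))/2 = -6; x-coordinate = 4.

(4, -6)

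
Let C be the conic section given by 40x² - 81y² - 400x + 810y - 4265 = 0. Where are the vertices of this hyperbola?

(-4, 5) and (14, 5)

Collect terms: 40(x² - 10x) -81(y² - 10y) = 4265
Complete the square: 40(x - 5)² -81(y - 5)² = 4265 + 1000 - 2025 = 3240
Divide through by 3240 to get (x - 5)²/81 - (y - 5)²/40 = 1.
Hyperbola, center (5, 5), transverse axis horizontal; a² = 81, b² = 40.
a = 9. Vertices at (h ± a, k).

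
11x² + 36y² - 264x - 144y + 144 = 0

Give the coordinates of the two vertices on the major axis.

(0, 2) and (24, 2)

Rearranging, 11(x² - 24x) + 36(y² - 4y) = -144.
Complete the square: 11(x - 12)² + 36(y - 2)² = -144 + 1584 + 144 = 1584
Dividing both sides by 1584: (x - 12)²/144 + (y - 2)²/44 = 1
Ellipse, center (12, 2), major axis horizontal; a² = 144, b² = 44.
a = 12. Vertices at (h ± a, k).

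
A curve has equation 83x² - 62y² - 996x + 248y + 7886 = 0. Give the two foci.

(6, 2 - √145) and (6, 2 + √145)

Group the x- and y-terms: 83(x² - 12x) -62(y² - 4y) = -7886
Complete the square: 83(x - 6)² -62(y - 2)² = -7886 + 2988 - 248 = -5146
Divide through by -5146 to get (y - 2)²/83 - (x - 6)²/62 = 1.
Hyperbola, center (6, 2), transverse axis vertical; a² = 83, b² = 62.
c² = a² + b² = 83 + 62 = 145, so c = √145.
Foci lie on the vertical axis through the center: (h, k ± c).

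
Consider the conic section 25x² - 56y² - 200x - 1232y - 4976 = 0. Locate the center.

(4, -11)

Rearranging, 25(x² - 8x) -56(y² + 22y) = 4976.
Completing the square gives 25(x - 4)² -56(y + 11)² = 4976 + 400 - 6776 = -1400.
Dividing both sides by -1400: (y + 11)²/25 - (x - 4)²/56 = 1
Hyperbola with center (4, -11).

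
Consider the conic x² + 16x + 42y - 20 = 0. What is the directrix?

Only x is squared. Complete the square in x: (x + 8)² = -42(y - 2).
Vertex (-8, 2); 4p = -42 so p = -21/2. Opens down.
Directrix is the horizontal line y = k − p = 2 − (-21/2) = 25/2.

y = 25/2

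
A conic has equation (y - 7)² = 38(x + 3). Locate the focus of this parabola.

(13/2, 7)

Vertex (-3, 7); 4p = 38 so p = 19/2. Opens right.
Focus is p units from the vertex along the axis: (h + p, k).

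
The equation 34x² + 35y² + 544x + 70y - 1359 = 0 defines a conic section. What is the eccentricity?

e = √35/35

Group: 34(x² + 16x) + 35(y² + 2y) = 1359
34(x + 8)² + 35(y + 1)² = 1359 + 2176 + 35 = 3570
Divide by 3570: (x + 8)²/105 + (y + 1)²/102 = 1
Ellipse, center (-8, -1), major axis horizontal; a² = 105, b² = 102.
c² = a² - b² = 3, so c = √3.
e = c/a = √3/√105 = √35/35.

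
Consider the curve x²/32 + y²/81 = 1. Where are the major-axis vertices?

(0, -9) and (0, 9)

Center (0, 0). The larger denominator 81 sits under the y-term, so the major axis is vertical; a² = 81, b² = 32.
a = 9. Vertices at (h, k ± a).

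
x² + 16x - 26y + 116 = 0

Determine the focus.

(-8, 17/2)

Only x is squared. Complete the square in x: (x + 8)² = 26(y - 2).
Vertex (-8, 2); 4p = 26 so p = 13/2. Opens up.
Focus is p units from the vertex along the axis: (h, k + p).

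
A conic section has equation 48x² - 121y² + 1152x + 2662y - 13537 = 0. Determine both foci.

Rearranging, 48(x² + 24x) -121(y² - 22y) = 13537.
Completing the square gives 48(x + 12)² -121(y - 11)² = 13537 + 6912 - 14641 = 5808.
Divide through by 5808 to get (x + 12)²/121 - (y - 11)²/48 = 1.
Hyperbola, center (-12, 11), transverse axis horizontal; a² = 121, b² = 48.
c² = a² + b² = 121 + 48 = 169, so c = 13.
Foci lie on the horizontal axis through the center: (h ± c, k).

(-25, 11) and (1, 11)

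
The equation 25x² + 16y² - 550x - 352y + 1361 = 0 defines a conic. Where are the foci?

Collect terms: 25(x² - 22x) + 16(y² - 22y) = -1361
Completing the square gives 25(x - 11)² + 16(y - 11)² = -1361 + 3025 + 1936 = 3600.
Dividing both sides by 3600: (x - 11)²/144 + (y - 11)²/225 = 1
Ellipse, center (11, 11), major axis vertical; a² = 225, b² = 144.
c² = a² - b² = 225 - 144 = 81, so c = 9.
Foci lie on the vertical axis through the center: (h, k ± c).

(11, 2) and (11, 20)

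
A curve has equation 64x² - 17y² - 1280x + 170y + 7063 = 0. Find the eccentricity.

e = 9/8

Group the x- and y-terms: 64(x² - 20x) -17(y² - 10y) = -7063
Complete the square in x and y: 64(x - 10)² -17(y - 5)² = -7063 + 6400 - 425 = -1088
Divide through by -1088 to get (y - 5)²/64 - (x - 10)²/17 = 1.
Hyperbola, center (10, 5), transverse axis vertical; a² = 64, b² = 17.
c² = a² + b² = 81, so c = 9.
e = c/a = 9/8.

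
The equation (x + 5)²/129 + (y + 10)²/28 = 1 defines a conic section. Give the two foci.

Center (-5, -10). The larger denominator 129 sits under the x-term, so the major axis is horizontal; a² = 129, b² = 28.
c² = a² - b² = 129 - 28 = 101, so c = √101.
Foci lie on the horizontal axis through the center: (h ± c, k).

(-5 - √101, -10) and (-5 + √101, -10)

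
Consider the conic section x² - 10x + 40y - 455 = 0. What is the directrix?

Only x is squared. Complete the square in x: (x - 5)² = -40(y - 12).
Vertex (5, 12); 4p = -40 so p = -10. Opens down.
Directrix is the horizontal line y = k − p = 12 − (-10) = 22.

y = 22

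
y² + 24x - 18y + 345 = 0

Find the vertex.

Only y is squared. Complete the square in y: (y - 9)² = -24(x + 11).
Vertex (-11, 9); 4p = -24 so p = -6. Opens left.

(-11, 9)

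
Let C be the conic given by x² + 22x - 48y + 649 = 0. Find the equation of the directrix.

y = -1

Only x is squared. Complete the square in x: (x + 11)² = 48(y - 11).
Vertex (-11, 11); 4p = 48 so p = 12. Opens up.
Directrix is the horizontal line y = k − p = 11 − (12) = -1.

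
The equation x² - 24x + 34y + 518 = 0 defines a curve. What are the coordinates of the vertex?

Only x is squared. Complete the square in x: (x - 12)² = -34(y + 11).
Vertex (12, -11); 4p = -34 so p = -17/2. Opens down.

(12, -11)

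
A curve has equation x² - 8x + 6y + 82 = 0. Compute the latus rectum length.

Only x is squared. Complete the square in x: (x - 4)² = -6(y + 11).
Vertex (4, -11); 4p = -6 so p = -3/2. Opens down.
Latus rectum length = |4p| = 6.

6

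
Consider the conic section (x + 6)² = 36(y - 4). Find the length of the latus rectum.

36

Vertex (-6, 4); 4p = 36 so p = 9. Opens up.
Latus rectum length = |4p| = 36.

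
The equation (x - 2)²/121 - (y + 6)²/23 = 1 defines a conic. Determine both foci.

Center (2, -6). The positive term is the x-term, so the transverse axis is horizontal; a² = 121, b² = 23.
c² = a² + b² = 121 + 23 = 144, so c = 12.
Foci lie on the horizontal axis through the center: (h ± c, k).

(-10, -6) and (14, -6)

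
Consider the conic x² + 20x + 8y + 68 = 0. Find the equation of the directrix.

Only x is squared. Complete the square in x: (x + 10)² = -8(y - 4).
Vertex (-10, 4); 4p = -8 so p = -2. Opens down.
Directrix is the horizontal line y = k − p = 4 − (-2) = 6.

y = 6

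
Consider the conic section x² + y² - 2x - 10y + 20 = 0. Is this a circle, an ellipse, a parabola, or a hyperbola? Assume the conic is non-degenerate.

No xy term. Coefficients of x² and y² are A = 1, C = 1.
A = C (same sign) ⇒ circle.

circle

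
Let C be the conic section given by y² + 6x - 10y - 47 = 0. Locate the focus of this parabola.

(21/2, 5)

Only y is squared. Complete the square in y: (y - 5)² = -6(x - 12).
Vertex (12, 5); 4p = -6 so p = -3/2. Opens left.
Focus is p units from the vertex along the axis: (h + p, k).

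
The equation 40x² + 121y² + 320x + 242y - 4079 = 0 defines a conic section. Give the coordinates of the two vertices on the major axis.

(-15, -1) and (7, -1)

Group: 40(x² + 8x) + 121(y² + 2y) = 4079
40(x + 4)² + 121(y + 1)² = 4079 + 640 + 121 = 4840
Divide through by 4840 to get (x + 4)²/121 + (y + 1)²/40 = 1.
Ellipse, center (-4, -1), major axis horizontal; a² = 121, b² = 40.
a = 11. Vertices at (h ± a, k).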